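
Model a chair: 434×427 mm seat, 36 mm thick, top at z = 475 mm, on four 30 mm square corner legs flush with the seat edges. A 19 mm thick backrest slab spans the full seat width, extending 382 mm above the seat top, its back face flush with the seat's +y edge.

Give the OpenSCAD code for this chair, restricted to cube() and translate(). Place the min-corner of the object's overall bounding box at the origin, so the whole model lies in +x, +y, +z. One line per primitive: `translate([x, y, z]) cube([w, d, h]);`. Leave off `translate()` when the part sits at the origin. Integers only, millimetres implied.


translate([0, 0, 439]) cube([434, 427, 36]);
cube([30, 30, 439]);
translate([404, 0, 0]) cube([30, 30, 439]);
translate([0, 397, 0]) cube([30, 30, 439]);
translate([404, 397, 0]) cube([30, 30, 439]);
translate([0, 408, 475]) cube([434, 19, 382]);


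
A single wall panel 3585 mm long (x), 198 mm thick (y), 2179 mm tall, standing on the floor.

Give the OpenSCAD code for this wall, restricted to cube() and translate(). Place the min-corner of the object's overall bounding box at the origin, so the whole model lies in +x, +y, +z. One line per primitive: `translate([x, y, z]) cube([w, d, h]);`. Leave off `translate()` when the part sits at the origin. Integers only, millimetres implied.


cube([3585, 198, 2179]);


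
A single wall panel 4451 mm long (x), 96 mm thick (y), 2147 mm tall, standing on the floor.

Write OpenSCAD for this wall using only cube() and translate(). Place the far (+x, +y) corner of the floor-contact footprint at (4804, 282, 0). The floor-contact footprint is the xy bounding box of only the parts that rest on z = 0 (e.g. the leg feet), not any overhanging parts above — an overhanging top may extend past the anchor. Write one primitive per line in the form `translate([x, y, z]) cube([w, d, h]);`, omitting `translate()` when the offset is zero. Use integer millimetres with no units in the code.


translate([353, 186, 0]) cube([4451, 96, 2147]);


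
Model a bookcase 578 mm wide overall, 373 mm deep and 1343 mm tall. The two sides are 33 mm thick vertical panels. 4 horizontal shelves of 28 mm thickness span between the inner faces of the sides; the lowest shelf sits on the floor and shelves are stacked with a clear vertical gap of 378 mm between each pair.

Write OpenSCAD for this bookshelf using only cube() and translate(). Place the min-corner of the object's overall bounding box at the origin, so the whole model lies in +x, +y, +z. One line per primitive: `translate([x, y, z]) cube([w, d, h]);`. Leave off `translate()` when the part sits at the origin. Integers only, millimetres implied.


cube([33, 373, 1343]);
translate([545, 0, 0]) cube([33, 373, 1343]);
translate([33, 0, 0]) cube([512, 373, 28]);
translate([33, 0, 406]) cube([512, 373, 28]);
translate([33, 0, 812]) cube([512, 373, 28]);
translate([33, 0, 1218]) cube([512, 373, 28]);


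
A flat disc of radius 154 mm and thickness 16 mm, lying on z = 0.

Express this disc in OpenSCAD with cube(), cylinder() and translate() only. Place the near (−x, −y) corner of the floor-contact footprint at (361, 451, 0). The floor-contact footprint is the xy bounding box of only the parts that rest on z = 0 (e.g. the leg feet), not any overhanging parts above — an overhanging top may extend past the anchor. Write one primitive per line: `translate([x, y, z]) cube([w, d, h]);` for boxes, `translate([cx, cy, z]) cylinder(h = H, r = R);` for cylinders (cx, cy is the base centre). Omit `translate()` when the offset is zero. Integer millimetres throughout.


translate([515, 605, 0]) cylinder(h = 16, r = 154);


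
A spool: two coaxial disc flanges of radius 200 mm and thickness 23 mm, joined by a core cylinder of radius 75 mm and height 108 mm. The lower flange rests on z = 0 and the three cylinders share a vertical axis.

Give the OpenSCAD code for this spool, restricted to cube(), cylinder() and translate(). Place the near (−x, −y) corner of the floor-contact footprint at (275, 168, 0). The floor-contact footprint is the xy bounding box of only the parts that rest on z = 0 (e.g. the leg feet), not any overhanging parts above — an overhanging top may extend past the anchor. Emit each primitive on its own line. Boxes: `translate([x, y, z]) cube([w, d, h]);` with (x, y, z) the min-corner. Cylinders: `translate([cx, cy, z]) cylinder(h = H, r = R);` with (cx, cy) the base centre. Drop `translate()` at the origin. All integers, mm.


translate([475, 368, 0]) cylinder(h = 23, r = 200);
translate([475, 368, 23]) cylinder(h = 108, r = 75);
translate([475, 368, 131]) cylinder(h = 23, r = 200);


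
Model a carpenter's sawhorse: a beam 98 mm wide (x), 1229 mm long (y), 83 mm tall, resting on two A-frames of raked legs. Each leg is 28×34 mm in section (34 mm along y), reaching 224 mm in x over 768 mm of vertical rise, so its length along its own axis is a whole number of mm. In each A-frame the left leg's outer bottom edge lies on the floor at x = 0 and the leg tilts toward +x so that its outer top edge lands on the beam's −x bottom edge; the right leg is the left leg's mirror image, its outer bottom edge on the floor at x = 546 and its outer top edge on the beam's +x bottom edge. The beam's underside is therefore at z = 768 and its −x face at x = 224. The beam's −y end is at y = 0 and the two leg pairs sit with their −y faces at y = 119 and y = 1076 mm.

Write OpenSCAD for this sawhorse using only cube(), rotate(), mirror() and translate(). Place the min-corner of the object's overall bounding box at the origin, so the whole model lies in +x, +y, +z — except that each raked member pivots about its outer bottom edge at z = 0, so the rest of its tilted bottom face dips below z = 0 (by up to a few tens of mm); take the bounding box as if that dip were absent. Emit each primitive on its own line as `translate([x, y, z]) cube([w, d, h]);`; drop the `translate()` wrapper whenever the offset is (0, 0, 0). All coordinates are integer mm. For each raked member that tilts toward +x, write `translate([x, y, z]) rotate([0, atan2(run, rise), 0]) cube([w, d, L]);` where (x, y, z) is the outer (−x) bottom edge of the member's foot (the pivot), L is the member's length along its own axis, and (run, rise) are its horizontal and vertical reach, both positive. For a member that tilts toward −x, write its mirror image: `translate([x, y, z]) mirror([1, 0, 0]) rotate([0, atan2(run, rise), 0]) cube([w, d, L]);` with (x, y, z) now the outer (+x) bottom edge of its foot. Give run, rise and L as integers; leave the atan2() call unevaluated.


// leg length = √(224² + 768²) = 800
// right-leg outer foot x = 2·224 + 98 = 546
// beam min-corner = (224, 0, 768)
translate([224, 0, 768]) cube([98, 1229, 83]);
translate([0, 119, 0]) rotate([0, atan2(224, 768), 0]) cube([28, 34, 800]);
translate([546, 119, 0]) mirror([1, 0, 0]) rotate([0, atan2(224, 768), 0]) cube([28, 34, 800]);
translate([0, 1076, 0]) rotate([0, atan2(224, 768), 0]) cube([28, 34, 800]);
translate([546, 1076, 0]) mirror([1, 0, 0]) rotate([0, atan2(224, 768), 0]) cube([28, 34, 800]);


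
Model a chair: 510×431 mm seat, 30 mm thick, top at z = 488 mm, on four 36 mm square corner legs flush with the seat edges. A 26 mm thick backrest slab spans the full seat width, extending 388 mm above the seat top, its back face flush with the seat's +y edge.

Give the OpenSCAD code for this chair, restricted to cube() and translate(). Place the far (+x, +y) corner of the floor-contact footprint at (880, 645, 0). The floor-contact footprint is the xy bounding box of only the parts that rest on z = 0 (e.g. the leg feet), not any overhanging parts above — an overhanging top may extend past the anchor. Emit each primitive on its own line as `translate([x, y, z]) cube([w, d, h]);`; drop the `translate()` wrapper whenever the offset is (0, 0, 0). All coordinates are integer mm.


translate([370, 214, 458]) cube([510, 431, 30]);
translate([370, 214, 0]) cube([36, 36, 458]);
translate([844, 214, 0]) cube([36, 36, 458]);
translate([370, 609, 0]) cube([36, 36, 458]);
translate([844, 609, 0]) cube([36, 36, 458]);
translate([370, 619, 488]) cube([510, 26, 388]);


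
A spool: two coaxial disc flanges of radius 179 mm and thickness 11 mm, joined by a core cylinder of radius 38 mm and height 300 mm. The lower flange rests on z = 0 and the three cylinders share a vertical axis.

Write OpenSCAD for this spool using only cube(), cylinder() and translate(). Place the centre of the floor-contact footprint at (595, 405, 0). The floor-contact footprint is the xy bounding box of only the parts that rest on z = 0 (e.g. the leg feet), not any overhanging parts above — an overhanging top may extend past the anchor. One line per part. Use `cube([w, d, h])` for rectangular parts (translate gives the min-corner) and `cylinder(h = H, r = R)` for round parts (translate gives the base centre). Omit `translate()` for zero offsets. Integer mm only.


translate([595, 405, 0]) cylinder(h = 11, r = 179);
translate([595, 405, 11]) cylinder(h = 300, r = 38);
translate([595, 405, 311]) cylinder(h = 11, r = 179);


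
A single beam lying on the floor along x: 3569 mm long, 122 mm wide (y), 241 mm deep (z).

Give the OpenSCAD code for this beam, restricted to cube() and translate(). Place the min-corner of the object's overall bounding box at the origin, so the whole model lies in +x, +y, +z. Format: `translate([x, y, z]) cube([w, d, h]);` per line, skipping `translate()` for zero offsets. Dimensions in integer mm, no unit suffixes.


cube([3569, 122, 241]);


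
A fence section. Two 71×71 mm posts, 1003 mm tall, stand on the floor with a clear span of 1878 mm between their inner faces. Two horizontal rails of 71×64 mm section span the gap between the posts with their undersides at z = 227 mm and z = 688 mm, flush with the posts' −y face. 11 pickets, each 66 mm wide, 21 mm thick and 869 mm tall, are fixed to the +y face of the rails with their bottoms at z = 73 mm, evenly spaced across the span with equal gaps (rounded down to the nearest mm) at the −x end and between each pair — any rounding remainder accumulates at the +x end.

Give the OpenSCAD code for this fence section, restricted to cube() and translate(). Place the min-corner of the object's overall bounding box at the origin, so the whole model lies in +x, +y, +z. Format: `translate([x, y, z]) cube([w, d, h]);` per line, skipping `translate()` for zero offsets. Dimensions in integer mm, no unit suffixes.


cube([71, 71, 1003]);
translate([1949, 0, 0]) cube([71, 71, 1003]);
translate([71, 0, 227]) cube([1878, 71, 64]);
translate([71, 0, 688]) cube([1878, 71, 64]);
translate([167, 71, 73]) cube([66, 21, 869]);
translate([329, 71, 73]) cube([66, 21, 869]);
translate([491, 71, 73]) cube([66, 21, 869]);
translate([653, 71, 73]) cube([66, 21, 869]);
translate([815, 71, 73]) cube([66, 21, 869]);
translate([977, 71, 73]) cube([66, 21, 869]);
translate([1139, 71, 73]) cube([66, 21, 869]);
translate([1301, 71, 73]) cube([66, 21, 869]);
translate([1463, 71, 73]) cube([66, 21, 869]);
translate([1625, 71, 73]) cube([66, 21, 869]);
translate([1787, 71, 73]) cube([66, 21, 869]);


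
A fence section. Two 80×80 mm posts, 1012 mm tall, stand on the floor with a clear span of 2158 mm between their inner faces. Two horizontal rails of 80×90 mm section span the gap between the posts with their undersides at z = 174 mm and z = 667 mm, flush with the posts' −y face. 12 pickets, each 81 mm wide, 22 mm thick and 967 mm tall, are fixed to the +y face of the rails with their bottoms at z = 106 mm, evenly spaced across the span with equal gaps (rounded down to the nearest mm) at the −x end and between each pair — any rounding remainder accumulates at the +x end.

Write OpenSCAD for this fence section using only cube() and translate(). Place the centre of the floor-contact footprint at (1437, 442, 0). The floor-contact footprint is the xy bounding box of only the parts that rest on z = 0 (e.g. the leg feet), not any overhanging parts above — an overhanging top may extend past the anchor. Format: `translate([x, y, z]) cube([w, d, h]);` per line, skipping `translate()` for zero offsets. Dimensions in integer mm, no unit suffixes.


translate([278, 402, 0]) cube([80, 80, 1012]);
translate([2516, 402, 0]) cube([80, 80, 1012]);
translate([358, 402, 174]) cube([2158, 80, 90]);
translate([358, 402, 667]) cube([2158, 80, 90]);
translate([449, 482, 106]) cube([81, 22, 967]);
translate([621, 482, 106]) cube([81, 22, 967]);
translate([793, 482, 106]) cube([81, 22, 967]);
translate([965, 482, 106]) cube([81, 22, 967]);
translate([1137, 482, 106]) cube([81, 22, 967]);
translate([1309, 482, 106]) cube([81, 22, 967]);
translate([1481, 482, 106]) cube([81, 22, 967]);
translate([1653, 482, 106]) cube([81, 22, 967]);
translate([1825, 482, 106]) cube([81, 22, 967]);
translate([1997, 482, 106]) cube([81, 22, 967]);
translate([2169, 482, 106]) cube([81, 22, 967]);
translate([2341, 482, 106]) cube([81, 22, 967]);


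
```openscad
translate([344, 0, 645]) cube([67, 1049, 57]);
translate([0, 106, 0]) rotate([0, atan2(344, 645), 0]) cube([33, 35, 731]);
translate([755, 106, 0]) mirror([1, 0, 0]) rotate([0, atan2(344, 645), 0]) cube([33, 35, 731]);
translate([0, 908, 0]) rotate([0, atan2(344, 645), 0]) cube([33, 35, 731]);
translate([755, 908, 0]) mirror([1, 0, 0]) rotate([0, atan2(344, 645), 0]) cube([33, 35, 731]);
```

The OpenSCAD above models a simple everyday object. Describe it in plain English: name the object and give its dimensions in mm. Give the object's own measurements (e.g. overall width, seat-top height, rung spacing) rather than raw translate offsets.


A sawhorse. A 67×1049×57 mm beam (x, y, z) sits on two A-frame leg pairs. Each pair is two raked legs of 33×35 mm section (35 mm along y) splaying symmetrically in x. Each leg rises 645 mm vertically over 344 mm of horizontal reach and is 731 mm long along its own axis. Every leg's outer bottom edge rests on the floor and its outer top edge meets a bottom edge of the beam — the left legs (tilting toward +x) meet the beam's −x bottom edge, the right legs (their mirror images, tilting toward −x) meet its +x bottom edge — so the leg tops tuck under the beam, the beam's underside is 645 mm above the floor, and the feet are 755 mm apart outside-to-outside with the beam centred between them. The two leg pairs are set in 106 mm from either end of the beam.


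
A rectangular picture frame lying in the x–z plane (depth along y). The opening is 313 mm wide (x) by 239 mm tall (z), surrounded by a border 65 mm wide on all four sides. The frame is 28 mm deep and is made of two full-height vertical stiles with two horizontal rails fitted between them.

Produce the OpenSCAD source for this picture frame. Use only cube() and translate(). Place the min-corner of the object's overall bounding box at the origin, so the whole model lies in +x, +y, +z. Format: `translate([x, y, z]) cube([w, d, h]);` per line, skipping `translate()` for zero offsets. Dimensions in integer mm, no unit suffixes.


cube([65, 28, 369]);
translate([378, 0, 0]) cube([65, 28, 369]);
translate([65, 0, 0]) cube([313, 28, 65]);
translate([65, 0, 304]) cube([313, 28, 65]);


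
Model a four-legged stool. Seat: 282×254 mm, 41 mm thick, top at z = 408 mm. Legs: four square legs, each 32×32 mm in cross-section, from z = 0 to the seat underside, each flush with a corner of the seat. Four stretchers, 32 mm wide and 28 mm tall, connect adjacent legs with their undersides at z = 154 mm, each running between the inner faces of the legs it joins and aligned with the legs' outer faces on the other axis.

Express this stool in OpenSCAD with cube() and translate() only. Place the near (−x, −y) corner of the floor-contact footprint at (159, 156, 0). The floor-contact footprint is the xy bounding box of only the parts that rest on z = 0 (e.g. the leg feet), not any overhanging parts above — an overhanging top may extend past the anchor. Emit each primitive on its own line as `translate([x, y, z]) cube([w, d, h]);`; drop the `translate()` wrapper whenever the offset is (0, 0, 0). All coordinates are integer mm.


translate([159, 156, 367]) cube([282, 254, 41]);
translate([159, 156, 0]) cube([32, 32, 367]);
translate([409, 156, 0]) cube([32, 32, 367]);
translate([159, 378, 0]) cube([32, 32, 367]);
translate([409, 378, 0]) cube([32, 32, 367]);
translate([191, 156, 154]) cube([218, 32, 28]);
translate([191, 378, 154]) cube([218, 32, 28]);
translate([159, 188, 154]) cube([32, 190, 28]);
translate([409, 188, 154]) cube([32, 190, 28]);


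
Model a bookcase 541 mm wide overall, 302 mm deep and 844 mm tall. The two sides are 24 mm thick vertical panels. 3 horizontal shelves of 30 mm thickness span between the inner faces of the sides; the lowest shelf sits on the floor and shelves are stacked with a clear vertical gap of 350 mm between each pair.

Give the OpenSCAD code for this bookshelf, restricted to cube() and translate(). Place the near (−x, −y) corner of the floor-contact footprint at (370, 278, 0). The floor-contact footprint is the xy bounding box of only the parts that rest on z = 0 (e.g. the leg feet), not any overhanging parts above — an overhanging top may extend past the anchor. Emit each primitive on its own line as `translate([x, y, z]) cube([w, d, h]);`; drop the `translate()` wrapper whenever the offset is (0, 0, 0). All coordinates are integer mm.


translate([370, 278, 0]) cube([24, 302, 844]);
translate([887, 278, 0]) cube([24, 302, 844]);
translate([394, 278, 0]) cube([493, 302, 30]);
translate([394, 278, 380]) cube([493, 302, 30]);
translate([394, 278, 760]) cube([493, 302, 30]);


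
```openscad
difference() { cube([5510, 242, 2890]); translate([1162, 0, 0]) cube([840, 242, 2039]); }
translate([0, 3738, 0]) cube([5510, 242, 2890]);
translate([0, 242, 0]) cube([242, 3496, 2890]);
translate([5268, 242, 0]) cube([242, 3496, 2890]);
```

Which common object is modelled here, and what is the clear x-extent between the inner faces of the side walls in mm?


A single room. The interior width is 5026 mm.

Four walls enclosing a rectangle with a door in the front wall — a room. Outside width 5510 minus two 242 mm walls gives 5026 mm.


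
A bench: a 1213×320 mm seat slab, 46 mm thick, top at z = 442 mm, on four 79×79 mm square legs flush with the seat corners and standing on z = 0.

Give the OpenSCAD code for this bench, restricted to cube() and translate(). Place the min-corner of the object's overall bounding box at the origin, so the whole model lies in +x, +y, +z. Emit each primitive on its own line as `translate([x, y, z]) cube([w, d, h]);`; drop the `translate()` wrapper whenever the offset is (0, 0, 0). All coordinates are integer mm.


translate([0, 0, 396]) cube([1213, 320, 46]);
cube([79, 79, 396]);
translate([0, 241, 0]) cube([79, 79, 396]);
translate([1134, 0, 0]) cube([79, 79, 396]);
translate([1134, 241, 0]) cube([79, 79, 396]);


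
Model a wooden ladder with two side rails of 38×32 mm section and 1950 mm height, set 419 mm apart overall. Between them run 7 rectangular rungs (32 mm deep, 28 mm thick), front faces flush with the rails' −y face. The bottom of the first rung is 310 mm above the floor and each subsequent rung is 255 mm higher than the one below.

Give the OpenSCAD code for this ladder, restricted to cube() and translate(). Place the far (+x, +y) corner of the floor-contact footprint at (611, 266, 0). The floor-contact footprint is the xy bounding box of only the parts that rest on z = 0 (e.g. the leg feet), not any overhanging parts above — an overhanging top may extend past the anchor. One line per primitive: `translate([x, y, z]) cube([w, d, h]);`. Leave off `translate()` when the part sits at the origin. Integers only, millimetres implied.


translate([192, 234, 0]) cube([38, 32, 1950]);
translate([573, 234, 0]) cube([38, 32, 1950]);
translate([230, 234, 310]) cube([343, 32, 28]);
translate([230, 234, 565]) cube([343, 32, 28]);
translate([230, 234, 820]) cube([343, 32, 28]);
translate([230, 234, 1075]) cube([343, 32, 28]);
translate([230, 234, 1330]) cube([343, 32, 28]);
translate([230, 234, 1585]) cube([343, 32, 28]);
translate([230, 234, 1840]) cube([343, 32, 28]);


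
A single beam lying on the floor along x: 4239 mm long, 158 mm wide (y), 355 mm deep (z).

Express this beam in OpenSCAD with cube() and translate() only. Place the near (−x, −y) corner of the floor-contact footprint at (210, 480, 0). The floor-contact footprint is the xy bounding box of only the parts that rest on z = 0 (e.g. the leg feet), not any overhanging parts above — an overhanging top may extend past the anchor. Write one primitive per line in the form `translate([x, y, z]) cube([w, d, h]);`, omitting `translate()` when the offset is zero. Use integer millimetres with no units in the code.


translate([210, 480, 0]) cube([4239, 158, 355]);


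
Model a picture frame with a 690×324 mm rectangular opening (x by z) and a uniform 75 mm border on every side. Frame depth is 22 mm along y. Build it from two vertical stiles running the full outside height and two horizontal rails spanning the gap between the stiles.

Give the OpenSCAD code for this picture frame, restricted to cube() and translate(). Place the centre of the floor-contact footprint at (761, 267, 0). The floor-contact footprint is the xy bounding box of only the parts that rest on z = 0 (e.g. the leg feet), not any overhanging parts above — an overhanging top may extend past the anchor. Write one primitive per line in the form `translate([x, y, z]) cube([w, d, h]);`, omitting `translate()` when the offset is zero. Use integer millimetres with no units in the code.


translate([341, 256, 0]) cube([75, 22, 474]);
translate([1106, 256, 0]) cube([75, 22, 474]);
translate([416, 256, 0]) cube([690, 22, 75]);
translate([416, 256, 399]) cube([690, 22, 75]);


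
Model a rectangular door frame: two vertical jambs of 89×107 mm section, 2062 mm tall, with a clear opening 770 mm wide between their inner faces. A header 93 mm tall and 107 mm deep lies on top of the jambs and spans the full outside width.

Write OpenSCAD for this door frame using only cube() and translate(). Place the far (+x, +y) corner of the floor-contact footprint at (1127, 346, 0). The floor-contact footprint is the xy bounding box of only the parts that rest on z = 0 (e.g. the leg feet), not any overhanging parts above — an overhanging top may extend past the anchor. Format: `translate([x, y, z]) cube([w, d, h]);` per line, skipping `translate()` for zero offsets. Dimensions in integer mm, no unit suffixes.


translate([179, 239, 0]) cube([89, 107, 2062]);
translate([1038, 239, 0]) cube([89, 107, 2062]);
translate([179, 239, 2062]) cube([948, 107, 93]);


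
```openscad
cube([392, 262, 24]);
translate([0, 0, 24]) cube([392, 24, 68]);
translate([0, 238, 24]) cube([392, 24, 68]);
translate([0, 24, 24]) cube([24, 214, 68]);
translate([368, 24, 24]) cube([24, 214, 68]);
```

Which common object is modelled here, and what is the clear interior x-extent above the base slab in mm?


An open box. The internal width is 344 mm.

A 392×262 base slab with four walls standing on it — an open box. The base is 392 mm wide and the walls are 24 mm thick, so the internal width is 392 − 2 × 24 = 344 mm.


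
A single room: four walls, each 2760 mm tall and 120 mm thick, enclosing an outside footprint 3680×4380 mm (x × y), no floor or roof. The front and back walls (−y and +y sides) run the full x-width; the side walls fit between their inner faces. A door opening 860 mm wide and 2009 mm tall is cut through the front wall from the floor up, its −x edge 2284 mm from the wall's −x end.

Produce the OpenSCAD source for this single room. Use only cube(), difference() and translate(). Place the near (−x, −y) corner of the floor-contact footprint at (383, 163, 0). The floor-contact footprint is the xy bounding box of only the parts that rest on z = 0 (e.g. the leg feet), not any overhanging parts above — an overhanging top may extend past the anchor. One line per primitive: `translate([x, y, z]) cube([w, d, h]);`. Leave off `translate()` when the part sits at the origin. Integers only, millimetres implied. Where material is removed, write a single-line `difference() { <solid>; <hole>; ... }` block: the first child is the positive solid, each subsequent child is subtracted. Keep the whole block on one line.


difference() { translate([383, 163, 0]) cube([3680, 120, 2760]); translate([2667, 163, 0]) cube([860, 120, 2009]); }
translate([383, 4423, 0]) cube([3680, 120, 2760]);
translate([383, 283, 0]) cube([120, 4140, 2760]);
translate([3943, 283, 0]) cube([120, 4140, 2760]);


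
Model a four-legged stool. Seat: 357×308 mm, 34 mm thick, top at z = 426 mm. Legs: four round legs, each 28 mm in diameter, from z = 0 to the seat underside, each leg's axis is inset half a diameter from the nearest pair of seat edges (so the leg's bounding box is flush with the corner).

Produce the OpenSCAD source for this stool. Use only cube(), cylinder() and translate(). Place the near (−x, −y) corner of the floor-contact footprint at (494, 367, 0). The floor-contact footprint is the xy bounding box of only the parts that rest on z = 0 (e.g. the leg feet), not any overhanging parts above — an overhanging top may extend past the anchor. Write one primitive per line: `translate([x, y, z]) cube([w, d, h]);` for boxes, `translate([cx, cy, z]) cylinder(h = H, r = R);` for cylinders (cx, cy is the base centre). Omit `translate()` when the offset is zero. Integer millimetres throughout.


// leg_h = 426 - 34 = 392
translate([494, 367, 392]) cube([357, 308, 34]);
translate([508, 381, 0]) cylinder(h = 392, r = 14);
translate([837, 381, 0]) cylinder(h = 392, r = 14);
translate([508, 661, 0]) cylinder(h = 392, r = 14);
translate([837, 661, 0]) cylinder(h = 392, r = 14);


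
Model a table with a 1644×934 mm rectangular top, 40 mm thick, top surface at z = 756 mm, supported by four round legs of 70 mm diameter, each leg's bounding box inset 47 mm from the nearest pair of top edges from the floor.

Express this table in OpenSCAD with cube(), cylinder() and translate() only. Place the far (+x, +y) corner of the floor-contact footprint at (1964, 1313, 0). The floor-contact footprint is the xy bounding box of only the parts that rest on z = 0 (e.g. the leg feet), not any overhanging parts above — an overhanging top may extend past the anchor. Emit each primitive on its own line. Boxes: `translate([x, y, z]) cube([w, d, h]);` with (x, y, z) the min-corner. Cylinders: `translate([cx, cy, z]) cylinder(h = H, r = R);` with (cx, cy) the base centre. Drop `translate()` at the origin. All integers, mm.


translate([367, 426, 716]) cube([1644, 934, 40]);
translate([449, 508, 0]) cylinder(h = 716, r = 35);
translate([1929, 508, 0]) cylinder(h = 716, r = 35);
translate([449, 1278, 0]) cylinder(h = 716, r = 35);
translate([1929, 1278, 0]) cylinder(h = 716, r = 35);


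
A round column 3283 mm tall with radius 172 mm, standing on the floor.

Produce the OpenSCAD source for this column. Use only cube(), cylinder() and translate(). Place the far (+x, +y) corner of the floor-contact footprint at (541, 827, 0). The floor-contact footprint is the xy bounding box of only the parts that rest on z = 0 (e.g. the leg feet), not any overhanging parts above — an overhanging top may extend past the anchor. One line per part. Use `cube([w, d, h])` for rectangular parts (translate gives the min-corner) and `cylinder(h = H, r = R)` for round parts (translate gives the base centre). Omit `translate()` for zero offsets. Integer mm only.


translate([369, 655, 0]) cylinder(h = 3283, r = 172);


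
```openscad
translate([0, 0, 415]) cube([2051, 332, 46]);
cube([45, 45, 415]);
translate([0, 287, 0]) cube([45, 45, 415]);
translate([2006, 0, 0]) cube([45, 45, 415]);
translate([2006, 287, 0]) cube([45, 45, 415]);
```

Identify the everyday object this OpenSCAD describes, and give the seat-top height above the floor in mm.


A bench. The seat-top height is 461 mm.

A long slab on four corner posts — a bench. The slab sits at z = 415 with thickness 46, so the top is 415 + 46 = 461 mm.


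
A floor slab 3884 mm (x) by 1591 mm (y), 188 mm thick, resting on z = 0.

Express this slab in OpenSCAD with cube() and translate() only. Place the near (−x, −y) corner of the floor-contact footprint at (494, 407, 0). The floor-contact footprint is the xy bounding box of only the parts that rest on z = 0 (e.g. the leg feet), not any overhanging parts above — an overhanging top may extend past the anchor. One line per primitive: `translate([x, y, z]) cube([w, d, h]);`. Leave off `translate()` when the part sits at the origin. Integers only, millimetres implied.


translate([494, 407, 0]) cube([3884, 1591, 188]);


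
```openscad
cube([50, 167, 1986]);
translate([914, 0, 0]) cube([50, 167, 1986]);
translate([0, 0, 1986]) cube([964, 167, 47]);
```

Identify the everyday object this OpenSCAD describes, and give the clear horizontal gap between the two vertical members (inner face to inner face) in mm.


A door frame. The clear opening width is 864 mm.

Two 1986 mm tall posts with a header on top — a door frame. The left jamb is 50 mm wide at x = 0; the right jamb starts at x = 914. The clear opening is 914 − 50 = 864 mm.


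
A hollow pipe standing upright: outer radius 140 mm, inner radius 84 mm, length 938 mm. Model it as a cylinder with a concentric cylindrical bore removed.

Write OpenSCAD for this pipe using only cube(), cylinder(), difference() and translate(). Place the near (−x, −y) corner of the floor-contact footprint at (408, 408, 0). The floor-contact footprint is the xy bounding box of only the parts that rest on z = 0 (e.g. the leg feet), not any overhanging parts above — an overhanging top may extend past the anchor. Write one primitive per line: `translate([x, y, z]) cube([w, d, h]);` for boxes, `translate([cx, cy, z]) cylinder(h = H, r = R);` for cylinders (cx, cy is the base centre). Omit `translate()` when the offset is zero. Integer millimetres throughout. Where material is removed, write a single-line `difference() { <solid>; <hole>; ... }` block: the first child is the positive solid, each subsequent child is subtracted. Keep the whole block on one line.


difference() { translate([548, 548, 0]) cylinder(h = 938, r = 140); translate([548, 548, 0]) cylinder(h = 938, r = 84); }


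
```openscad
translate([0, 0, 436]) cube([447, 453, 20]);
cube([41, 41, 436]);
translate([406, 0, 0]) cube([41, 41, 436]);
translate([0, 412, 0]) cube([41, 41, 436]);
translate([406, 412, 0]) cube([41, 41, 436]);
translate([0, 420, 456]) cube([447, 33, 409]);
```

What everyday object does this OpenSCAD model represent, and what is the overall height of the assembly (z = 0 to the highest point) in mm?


A chair. The overall height is 865 mm.

A slab on four corner posts with a tall panel at the back — a chair. The seat slab sits at z = 436 with thickness 20, and the 409 mm backrest starts at the seat top, so the overall height is 436 + 20 + 409 = 865 mm.


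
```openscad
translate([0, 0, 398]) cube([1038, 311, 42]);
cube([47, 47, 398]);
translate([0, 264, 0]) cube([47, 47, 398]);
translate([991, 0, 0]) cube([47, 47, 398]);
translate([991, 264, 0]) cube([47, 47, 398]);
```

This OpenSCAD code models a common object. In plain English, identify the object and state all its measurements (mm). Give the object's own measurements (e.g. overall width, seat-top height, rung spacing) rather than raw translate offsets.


A long wooden bench with a 1038 mm (x) × 311 mm (y) seat, 42 mm thick, its top surface 440 mm above the floor. Four 47 mm square legs at the seat corners, flush with the edges, run from z = 0 to the seat underside.


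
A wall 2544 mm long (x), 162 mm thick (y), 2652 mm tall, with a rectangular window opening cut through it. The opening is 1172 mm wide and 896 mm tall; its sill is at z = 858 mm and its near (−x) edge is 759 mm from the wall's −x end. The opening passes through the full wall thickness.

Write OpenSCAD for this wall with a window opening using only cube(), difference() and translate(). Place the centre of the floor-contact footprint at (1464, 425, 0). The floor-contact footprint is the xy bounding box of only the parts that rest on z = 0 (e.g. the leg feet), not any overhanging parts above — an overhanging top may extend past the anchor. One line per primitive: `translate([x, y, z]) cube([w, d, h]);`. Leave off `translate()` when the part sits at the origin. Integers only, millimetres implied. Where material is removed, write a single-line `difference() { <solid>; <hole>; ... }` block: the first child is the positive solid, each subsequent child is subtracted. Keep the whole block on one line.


difference() { translate([192, 344, 0]) cube([2544, 162, 2652]); translate([951, 344, 858]) cube([1172, 162, 896]); }


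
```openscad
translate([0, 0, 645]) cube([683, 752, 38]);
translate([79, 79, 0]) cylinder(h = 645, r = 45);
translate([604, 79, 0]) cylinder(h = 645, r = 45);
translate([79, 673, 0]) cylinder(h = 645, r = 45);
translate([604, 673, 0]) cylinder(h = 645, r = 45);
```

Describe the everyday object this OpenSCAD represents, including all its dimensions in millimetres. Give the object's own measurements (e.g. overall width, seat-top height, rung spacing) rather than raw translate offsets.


A table: top 683 mm (x) × 752 mm (y), 38 mm thick, upper face at z = 683 mm, on four round legs of 90 mm diameter, each leg's bounding box inset 34 mm from the nearest pair of top edges from z = 0 to the bottom of the top.


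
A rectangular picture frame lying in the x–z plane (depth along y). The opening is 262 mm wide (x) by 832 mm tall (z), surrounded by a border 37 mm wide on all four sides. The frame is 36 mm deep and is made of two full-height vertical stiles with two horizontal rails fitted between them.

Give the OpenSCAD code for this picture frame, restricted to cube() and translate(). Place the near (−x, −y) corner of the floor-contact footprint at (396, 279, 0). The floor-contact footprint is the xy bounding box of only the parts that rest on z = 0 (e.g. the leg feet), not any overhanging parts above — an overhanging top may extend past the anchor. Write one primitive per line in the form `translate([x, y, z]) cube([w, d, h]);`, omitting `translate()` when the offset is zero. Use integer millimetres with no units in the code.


translate([396, 279, 0]) cube([37, 36, 906]);
translate([695, 279, 0]) cube([37, 36, 906]);
translate([433, 279, 0]) cube([262, 36, 37]);
translate([433, 279, 869]) cube([262, 36, 37]);


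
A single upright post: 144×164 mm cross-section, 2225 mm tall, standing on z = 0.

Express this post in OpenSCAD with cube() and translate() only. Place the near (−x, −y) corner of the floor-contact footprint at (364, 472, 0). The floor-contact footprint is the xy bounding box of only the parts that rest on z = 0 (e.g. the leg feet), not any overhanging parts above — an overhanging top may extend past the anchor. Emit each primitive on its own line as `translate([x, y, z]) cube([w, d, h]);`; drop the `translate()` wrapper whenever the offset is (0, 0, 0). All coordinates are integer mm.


translate([364, 472, 0]) cube([144, 164, 2225]);


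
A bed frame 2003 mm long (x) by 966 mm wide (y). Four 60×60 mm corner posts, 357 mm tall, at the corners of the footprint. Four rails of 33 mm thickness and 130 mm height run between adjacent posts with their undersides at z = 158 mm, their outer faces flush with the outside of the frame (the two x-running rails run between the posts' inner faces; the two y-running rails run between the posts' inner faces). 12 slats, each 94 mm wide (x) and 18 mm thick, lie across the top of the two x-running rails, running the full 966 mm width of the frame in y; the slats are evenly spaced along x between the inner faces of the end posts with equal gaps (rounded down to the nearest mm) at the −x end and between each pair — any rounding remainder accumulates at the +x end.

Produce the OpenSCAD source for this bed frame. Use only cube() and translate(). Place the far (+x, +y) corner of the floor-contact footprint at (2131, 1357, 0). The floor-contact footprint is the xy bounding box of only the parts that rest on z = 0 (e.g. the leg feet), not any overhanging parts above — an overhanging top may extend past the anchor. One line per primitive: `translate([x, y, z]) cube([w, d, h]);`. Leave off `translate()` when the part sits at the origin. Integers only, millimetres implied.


// slat z = rail_z + rail_h = 158 + 130 = 288
// slat gap = ⌊(1883 − 12·94) / 13⌋ = 58
translate([128, 391, 0]) cube([60, 60, 357]);
translate([128, 1297, 0]) cube([60, 60, 357]);
translate([2071, 391, 0]) cube([60, 60, 357]);
translate([2071, 1297, 0]) cube([60, 60, 357]);
translate([188, 391, 158]) cube([1883, 33, 130]);
translate([188, 1324, 158]) cube([1883, 33, 130]);
translate([128, 451, 158]) cube([33, 846, 130]);
translate([2098, 451, 158]) cube([33, 846, 130]);
translate([246, 391, 288]) cube([94, 966, 18]);
translate([398, 391, 288]) cube([94, 966, 18]);
translate([550, 391, 288]) cube([94, 966, 18]);
translate([702, 391, 288]) cube([94, 966, 18]);
translate([854, 391, 288]) cube([94, 966, 18]);
translate([1006, 391, 288]) cube([94, 966, 18]);
translate([1158, 391, 288]) cube([94, 966, 18]);
translate([1310, 391, 288]) cube([94, 966, 18]);
translate([1462, 391, 288]) cube([94, 966, 18]);
translate([1614, 391, 288]) cube([94, 966, 18]);
translate([1766, 391, 288]) cube([94, 966, 18]);
translate([1918, 391, 288]) cube([94, 966, 18]);


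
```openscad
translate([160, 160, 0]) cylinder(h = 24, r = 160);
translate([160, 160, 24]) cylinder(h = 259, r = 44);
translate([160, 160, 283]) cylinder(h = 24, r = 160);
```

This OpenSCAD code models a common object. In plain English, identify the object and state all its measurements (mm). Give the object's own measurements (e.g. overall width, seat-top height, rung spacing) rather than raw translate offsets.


A spool: two coaxial disc flanges of radius 160 mm and thickness 24 mm, joined by a core cylinder of radius 44 mm and height 259 mm. The lower flange rests on z = 0 and the three cylinders share a vertical axis.


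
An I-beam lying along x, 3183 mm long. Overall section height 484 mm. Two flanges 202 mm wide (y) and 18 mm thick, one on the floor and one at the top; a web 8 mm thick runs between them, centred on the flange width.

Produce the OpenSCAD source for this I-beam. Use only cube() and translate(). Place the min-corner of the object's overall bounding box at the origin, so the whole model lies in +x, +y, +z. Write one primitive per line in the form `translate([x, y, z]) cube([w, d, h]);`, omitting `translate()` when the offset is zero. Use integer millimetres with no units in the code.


cube([3183, 202, 18]);
translate([0, 97, 18]) cube([3183, 8, 448]);
translate([0, 0, 466]) cube([3183, 202, 18]);


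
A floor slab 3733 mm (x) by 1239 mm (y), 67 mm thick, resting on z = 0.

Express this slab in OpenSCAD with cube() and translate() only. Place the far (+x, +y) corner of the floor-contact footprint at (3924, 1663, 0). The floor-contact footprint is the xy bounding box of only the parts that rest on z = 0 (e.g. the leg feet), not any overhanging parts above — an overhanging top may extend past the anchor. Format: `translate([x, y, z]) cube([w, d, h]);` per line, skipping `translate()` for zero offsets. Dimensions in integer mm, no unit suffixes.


translate([191, 424, 0]) cube([3733, 1239, 67]);


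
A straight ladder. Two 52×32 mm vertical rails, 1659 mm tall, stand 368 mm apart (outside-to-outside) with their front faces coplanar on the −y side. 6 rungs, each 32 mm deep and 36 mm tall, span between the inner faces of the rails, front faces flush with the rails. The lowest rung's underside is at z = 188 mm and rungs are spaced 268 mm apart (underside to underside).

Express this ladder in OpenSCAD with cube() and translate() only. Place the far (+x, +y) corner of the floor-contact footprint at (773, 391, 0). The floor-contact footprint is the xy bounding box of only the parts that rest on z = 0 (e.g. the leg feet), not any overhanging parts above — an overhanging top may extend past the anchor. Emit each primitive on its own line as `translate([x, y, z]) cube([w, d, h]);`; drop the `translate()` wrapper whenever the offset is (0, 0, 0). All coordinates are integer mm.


translate([405, 359, 0]) cube([52, 32, 1659]);
translate([721, 359, 0]) cube([52, 32, 1659]);
translate([457, 359, 188]) cube([264, 32, 36]);
translate([457, 359, 456]) cube([264, 32, 36]);
translate([457, 359, 724]) cube([264, 32, 36]);
translate([457, 359, 992]) cube([264, 32, 36]);
translate([457, 359, 1260]) cube([264, 32, 36]);
translate([457, 359, 1528]) cube([264, 32, 36]);
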